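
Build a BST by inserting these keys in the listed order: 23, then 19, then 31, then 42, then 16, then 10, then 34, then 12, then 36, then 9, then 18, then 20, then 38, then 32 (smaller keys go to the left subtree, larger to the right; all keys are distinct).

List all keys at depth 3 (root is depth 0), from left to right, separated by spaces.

10 18 34

23: root
19: left child of 23 (depth 1)
31: right child of 23 (depth 1)
42: right child of 31 (depth 2)
16: left child of 19 (depth 2)
10: left child of 16 (depth 3)
34: left child of 42 (depth 3)
12: right child of 10 (depth 4)
36: right child of 34 (depth 4)
9: left child of 10 (depth 4)
18: right child of 16 (depth 3)
20: right child of 19 (depth 2)
38: right child of 36 (depth 5)
32: left child of 34 (depth 4)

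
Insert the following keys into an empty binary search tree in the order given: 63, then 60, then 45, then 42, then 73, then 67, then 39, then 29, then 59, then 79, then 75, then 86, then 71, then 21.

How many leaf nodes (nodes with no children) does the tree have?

5

63: root
60: left child of 63 (depth 1)
45: left child of 60 (depth 2)
42: left child of 45 (depth 3)
73: right child of 63 (depth 1)
67: left child of 73 (depth 2)
39: left child of 42 (depth 4)
29: left child of 39 (depth 5)
59: right child of 45 (depth 3)
79: right child of 73 (depth 2)
75: left child of 79 (depth 3)
86: right child of 79 (depth 3)
71: right child of 67 (depth 3)
21: left child of 29 (depth 6)

Leaves: 21, 59, 71, 75, 86 — 5 in total.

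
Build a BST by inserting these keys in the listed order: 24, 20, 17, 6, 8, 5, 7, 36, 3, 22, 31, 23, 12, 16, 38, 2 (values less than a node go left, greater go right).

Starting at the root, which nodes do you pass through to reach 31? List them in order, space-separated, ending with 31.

Resulting structure (node: left, right):
  24: L=20, R=36
  20: L=17, R=22
  17: L=6, R=–
  6: L=5, R=8
  8: L=7, R=12
  5: L=3, R=–
  7: L=–, R=–
  36: L=31, R=38
  3: L=2, R=–
  22: L=–, R=23
  31: L=–, R=–
  23: L=–, R=–
  12: L=–, R=16
  16: L=–, R=–
  38: L=–, R=–
  2: L=–, R=–

24 36 31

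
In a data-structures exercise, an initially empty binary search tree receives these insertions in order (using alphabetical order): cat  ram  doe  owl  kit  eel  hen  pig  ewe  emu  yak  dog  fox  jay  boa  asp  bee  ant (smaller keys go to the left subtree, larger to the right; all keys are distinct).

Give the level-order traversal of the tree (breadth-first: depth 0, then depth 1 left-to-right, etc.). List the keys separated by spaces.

cat boa ram asp doe yak ant bee owl kit pig eel dog hen ewe jay emu fox

cat: root
ram: right child of cat (depth 1)
doe: left child of ram (depth 2)
owl: right child of doe (depth 3)
kit: left child of owl (depth 4)
eel: left child of kit (depth 5)
hen: right child of eel (depth 6)
pig: right child of owl (depth 4)
ewe: left child of hen (depth 7)
emu: left child of ewe (depth 8)
yak: right child of ram (depth 2)
dog: left child of eel (depth 6)
fox: right child of ewe (depth 8)
jay: right child of hen (depth 7)
boa: left child of cat (depth 1)
asp: left child of boa (depth 2)
bee: right child of asp (depth 3)
ant: left child of asp (depth 3)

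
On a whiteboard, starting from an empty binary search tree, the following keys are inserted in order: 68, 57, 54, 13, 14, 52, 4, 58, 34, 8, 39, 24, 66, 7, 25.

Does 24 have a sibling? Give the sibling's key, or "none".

39

Insert 68: tree is empty, so 68 becomes the root.
Insert 57: 57 < 68 → go left. Place as left child of 68.
Insert 54: 54 < 68 → go left; 54 < 57 → go left. Place as left child of 57.
Insert 13: 13 < 68 → go left; 13 < 57 → go left; 13 < 54 → go left. Place as left child of 54.
Insert 14: 14 < 68 → go left; 14 < 57 → go left; 14 < 54 → go left; 14 > 13 → go right. Place as right child of 13.
Insert 52: 52 < 68 → go left; 52 < 57 → go left; 52 < 54 → go left; 52 > 13 → go right; 52 > 14 → go right. Place as right child of 14.
Insert 4: 4 < 68 → go left; 4 < 57 → go left; 4 < 54 → go left; 4 < 13 → go left. Place as left child of 13.
Insert 58: 58 < 68 → go left; 58 > 57 → go right. Place as right child of 57.
Insert 34: 34 < 68 → go left; 34 < 57 → go left; 34 < 54 → go left; 34 > 13 → go right; 34 > 14 → go right; 34 < 52 → go left. Place as left child of 52.
Insert 8: 8 < 68 → go left; 8 < 57 → go left; 8 < 54 → go left; 8 < 13 → go left; 8 > 4 → go right. Place as right child of 4.
Insert 39: 39 < 68 → go left; 39 < 57 → go left; 39 < 54 → go left; 39 > 13 → go right; 39 > 14 → go right; 39 < 52 → go left; 39 > 34 → go right. Place as right child of 34.
Insert 24: 24 < 68 → go left; 24 < 57 → go left; 24 < 54 → go left; 24 > 13 → go right; 24 > 14 → go right; 24 < 52 → go left; 24 < 34 → go left. Place as left child of 34.
Insert 66: 66 < 68 → go left; 66 > 57 → go right; 66 > 58 → go right. Place as right child of 58.
Insert 7: 7 < 68 → go left; 7 < 57 → go left; 7 < 54 → go left; 7 < 13 → go left; 7 > 4 → go right; 7 < 8 → go left. Place as left child of 8.
Insert 25: 25 < 68 → go left; 25 < 57 → go left; 25 < 54 → go left; 25 > 13 → go right; 25 > 14 → go right; 25 < 52 → go left; 25 < 34 → go left; 25 > 24 → go right. Place as right child of 24.

24's parent is 34; the other child of 34 is 39.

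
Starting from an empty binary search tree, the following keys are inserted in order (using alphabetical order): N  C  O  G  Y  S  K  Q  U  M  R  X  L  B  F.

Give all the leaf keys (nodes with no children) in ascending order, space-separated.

B F L R X

N: root
C: left child of N (depth 1)
O: right child of N (depth 1)
G: right child of C (depth 2)
Y: right child of O (depth 2)
S: left child of Y (depth 3)
K: right child of G (depth 3)
Q: left child of S (depth 4)
U: right child of S (depth 4)
M: right child of K (depth 4)
R: right child of Q (depth 5)
X: right child of U (depth 5)
L: left child of M (depth 5)
B: left child of C (depth 2)
F: left child of G (depth 3)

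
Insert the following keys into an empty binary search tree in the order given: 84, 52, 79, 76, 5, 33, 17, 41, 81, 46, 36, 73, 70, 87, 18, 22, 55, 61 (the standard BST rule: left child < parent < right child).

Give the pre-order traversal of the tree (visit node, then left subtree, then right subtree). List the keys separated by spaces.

84 52 5 33 17 18 22 41 36 46 79 76 73 70 55 61 81 87

Insert 84: tree is empty, so 84 becomes the root.
Insert 52: 52 < 84 → go left. Place as left child of 84.
Insert 79: 79 < 84 → go left; 79 > 52 → go right. Place as right child of 52.
Insert 76: 76 < 84 → go left; 76 > 52 → go right; 76 < 79 → go left. Place as left child of 79.
Insert 5: 5 < 84 → go left; 5 < 52 → go left. Place as left child of 52.
Insert 33: 33 < 84 → go left; 33 < 52 → go left; 33 > 5 → go right. Place as right child of 5.
Insert 17: 17 < 84 → go left; 17 < 52 → go left; 17 > 5 → go right; 17 < 33 → go left. Place as left child of 33.
Insert 41: 41 < 84 → go left; 41 < 52 → go left; 41 > 5 → go right; 41 > 33 → go right. Place as right child of 33.
Insert 81: 81 < 84 → go left; 81 > 52 → go right; 81 > 79 → go right. Place as right child of 79.
Insert 46: 46 < 84 → go left; 46 < 52 → go left; 46 > 5 → go right; 46 > 33 → go right; 46 > 41 → go right. Place as right child of 41.
Insert 36: 36 < 84 → go left; 36 < 52 → go left; 36 > 5 → go right; 36 > 33 → go right; 36 < 41 → go left. Place as left child of 41.
Insert 73: 73 < 84 → go left; 73 > 52 → go right; 73 < 79 → go left; 73 < 76 → go left. Place as left child of 76.
Insert 70: 70 < 84 → go left; 70 > 52 → go right; 70 < 79 → go left; 70 < 76 → go left; 70 < 73 → go left. Place as left child of 73.
Insert 87: 87 > 84 → go right. Place as right child of 84.
Insert 18: 18 < 84 → go left; 18 < 52 → go left; 18 > 5 → go right; 18 < 33 → go left; 18 > 17 → go right. Place as right child of 17.
Insert 22: 22 < 84 → go left; 22 < 52 → go left; 22 > 5 → go right; 22 < 33 → go left; 22 > 17 → go right; 22 > 18 → go right. Place as right child of 18.
Insert 55: 55 < 84 → go left; 55 > 52 → go right; 55 < 79 → go left; 55 < 76 → go left; 55 < 73 → go left; 55 < 70 → go left. Place as left child of 70.
Insert 61: 61 < 84 → go left; 61 > 52 → go right; 61 < 79 → go left; 61 < 76 → go left; 61 < 73 → go left; 61 < 70 → go left; 61 > 55 → go right. Place as right child of 55.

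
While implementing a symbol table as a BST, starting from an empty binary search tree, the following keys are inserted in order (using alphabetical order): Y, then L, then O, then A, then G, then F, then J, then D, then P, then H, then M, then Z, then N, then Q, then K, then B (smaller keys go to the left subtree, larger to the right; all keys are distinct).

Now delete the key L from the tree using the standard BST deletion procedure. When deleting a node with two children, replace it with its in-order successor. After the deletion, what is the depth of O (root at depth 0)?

2

Y: root
L: left child of Y (depth 1)
O: right child of L (depth 2)
A: left child of L (depth 2)
G: right child of A (depth 3)
F: left child of G (depth 4)
J: right child of G (depth 4)
D: left child of F (depth 5)
P: right child of O (depth 3)
H: left child of J (depth 5)
M: left child of O (depth 3)
Z: right child of Y (depth 1)
N: right child of M (depth 4)
Q: right child of P (depth 4)
K: right child of J (depth 5)
B: left child of D (depth 6)

Delete L (two children — replace with in-order successor).
After deletion, path to O: Y → M → O.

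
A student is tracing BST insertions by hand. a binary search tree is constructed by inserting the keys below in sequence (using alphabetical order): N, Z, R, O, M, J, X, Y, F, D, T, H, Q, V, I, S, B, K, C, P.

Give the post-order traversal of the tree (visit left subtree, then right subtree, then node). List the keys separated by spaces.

C B D I H F K J M P Q O S V T Y X R Z N

Resulting structure (node: left, right):
  N: L=M, R=Z
  Z: L=R, R=–
  R: L=O, R=X
  O: L=–, R=Q
  M: L=J, R=–
  J: L=F, R=K
  X: L=T, R=Y
  Y: L=–, R=–
  F: L=D, R=H
  D: L=B, R=–
  T: L=S, R=V
  H: L=–, R=I
  Q: L=P, R=–
  V: L=–, R=–
  I: L=–, R=–
  S: L=–, R=–
  B: L=–, R=C
  K: L=–, R=–
  C: L=–, R=–
  P: L=–, R=–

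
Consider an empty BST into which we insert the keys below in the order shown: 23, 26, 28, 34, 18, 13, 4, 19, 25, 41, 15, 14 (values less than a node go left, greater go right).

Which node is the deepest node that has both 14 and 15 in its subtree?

15

Resulting structure (node: left, right):
  23: L=18, R=26
  26: L=25, R=28
  28: L=–, R=34
  34: L=–, R=41
  18: L=13, R=19
  13: L=4, R=15
  4: L=–, R=–
  19: L=–, R=–
  25: L=–, R=–
  41: L=–, R=–
  15: L=14, R=–
  14: L=–, R=–

Path to 14: 23 → 18 → 13 → 15 → 14
Path to 15: 23 → 18 → 13 → 15
15 lies on both paths and is an ancestor of the other node.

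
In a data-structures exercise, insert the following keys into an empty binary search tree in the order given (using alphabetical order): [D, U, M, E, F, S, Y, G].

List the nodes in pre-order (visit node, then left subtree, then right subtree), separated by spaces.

D U M E F G S Y

D: root
U: right child of D (depth 1)
M: left child of U (depth 2)
E: left child of M (depth 3)
F: right child of E (depth 4)
S: right child of M (depth 3)
Y: right child of U (depth 2)
G: right child of F (depth 5)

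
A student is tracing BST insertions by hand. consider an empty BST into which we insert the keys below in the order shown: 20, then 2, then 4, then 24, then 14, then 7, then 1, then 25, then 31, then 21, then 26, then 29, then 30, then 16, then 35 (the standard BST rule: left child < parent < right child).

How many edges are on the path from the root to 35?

Resulting structure (node: left, right):
  20: L=2, R=24
  2: L=1, R=4
  4: L=–, R=14
  24: L=21, R=25
  14: L=7, R=16
  7: L=–, R=–
  1: L=–, R=–
  25: L=–, R=31
  31: L=26, R=35
  21: L=–, R=–
  26: L=–, R=29
  29: L=–, R=30
  30: L=–, R=–
  16: L=–, R=–
  35: L=–, R=–

Path to 35: 20 → 24 → 25 → 31 → 35, which is 4 edges.

4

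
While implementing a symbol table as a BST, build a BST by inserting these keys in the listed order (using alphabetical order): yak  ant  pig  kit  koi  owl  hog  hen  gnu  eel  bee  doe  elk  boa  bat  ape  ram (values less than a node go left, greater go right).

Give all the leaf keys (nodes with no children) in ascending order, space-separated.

Insert yak: tree is empty, so yak becomes the root.
Insert ant: ant < yak → go left. Place as left child of yak.
Insert pig: pig < yak → go left; pig > ant → go right. Place as right child of ant.
Insert kit: kit < yak → go left; kit > ant → go right; kit < pig → go left. Place as left child of pig.
Insert koi: koi < yak → go left; koi > ant → go right; koi < pig → go left; koi > kit → go right. Place as right child of kit.
Insert owl: owl < yak → go left; owl > ant → go right; owl < pig → go left; owl > kit → go right; owl > koi → go right. Place as right child of koi.
Insert hog: hog < yak → go left; hog > ant → go right; hog < pig → go left; hog < kit → go left. Place as left child of kit.
Insert hen: hen < yak → go left; hen > ant → go right; hen < pig → go left; hen < kit → go left; hen < hog → go left. Place as left child of hog.
Insert gnu: gnu < yak → go left; gnu > ant → go right; gnu < pig → go left; gnu < kit → go left; gnu < hog → go left; gnu < hen → go left. Place as left child of hen.
Insert eel: eel < yak → go left; eel > ant → go right; eel < pig → go left; eel < kit → go left; eel < hog → go left; eel < hen → go left; eel < gnu → go left. Place as left child of gnu.
Insert bee: bee < yak → go left; bee > ant → go right; bee < pig → go left; bee < kit → go left; bee < hog → go left; bee < hen → go left; bee < gnu → go left; bee < eel → go left. Place as left child of eel.
Insert doe: doe < yak → go left; doe > ant → go right; doe < pig → go left; doe < kit → go left; doe < hog → go left; doe < hen → go left; doe < gnu → go left; doe < eel → go left; doe > bee → go right. Place as right child of bee.
Insert elk: elk < yak → go left; elk > ant → go right; elk < pig → go left; elk < kit → go left; elk < hog → go left; elk < hen → go left; elk < gnu → go left; elk > eel → go right. Place as right child of eel.
Insert boa: boa < yak → go left; boa > ant → go right; boa < pig → go left; boa < kit → go left; boa < hog → go left; boa < hen → go left; boa < gnu → go left; boa < eel → go left; boa > bee → go right; boa < doe → go left. Place as left child of doe.
Insert bat: bat < yak → go left; bat > ant → go right; bat < pig → go left; bat < kit → go left; bat < hog → go left; bat < hen → go left; bat < gnu → go left; bat < eel → go left; bat < bee → go left. Place as left child of bee.
Insert ape: ape < yak → go left; ape > ant → go right; ape < pig → go left; ape < kit → go left; ape < hog → go left; ape < hen → go left; ape < gnu → go left; ape < eel → go left; ape < bee → go left; ape < bat → go left. Place as left child of bat.
Insert ram: ram < yak → go left; ram > ant → go right; ram > pig → go right. Place as right child of pig.

ape boa elk owl ram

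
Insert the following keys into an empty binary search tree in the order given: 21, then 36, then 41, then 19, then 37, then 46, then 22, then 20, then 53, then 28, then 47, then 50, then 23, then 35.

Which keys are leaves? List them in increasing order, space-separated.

21: root
36: right child of 21 (depth 1)
41: right child of 36 (depth 2)
19: left child of 21 (depth 1)
37: left child of 41 (depth 3)
46: right child of 41 (depth 3)
22: left child of 36 (depth 2)
20: right child of 19 (depth 2)
53: right child of 46 (depth 4)
28: right child of 22 (depth 3)
47: left child of 53 (depth 5)
50: right child of 47 (depth 6)
23: left child of 28 (depth 4)
35: right child of 28 (depth 4)

20 23 35 37 50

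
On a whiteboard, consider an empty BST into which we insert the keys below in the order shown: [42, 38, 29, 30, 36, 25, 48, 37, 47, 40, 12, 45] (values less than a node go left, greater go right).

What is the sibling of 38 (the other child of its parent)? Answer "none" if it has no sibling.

48

Resulting structure (node: left, right):
  42: L=38, R=48
  38: L=29, R=40
  29: L=25, R=30
  30: L=–, R=36
  36: L=–, R=37
  25: L=12, R=–
  48: L=47, R=–
  37: L=–, R=–
  47: L=45, R=–
  40: L=–, R=–
  12: L=–, R=–
  45: L=–, R=–

38's parent is 42; the other child of 42 is 48.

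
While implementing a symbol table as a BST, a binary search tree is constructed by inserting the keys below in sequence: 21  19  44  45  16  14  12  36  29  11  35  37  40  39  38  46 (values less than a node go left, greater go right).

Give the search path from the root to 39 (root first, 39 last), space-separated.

21 44 36 37 40 39

Insert 21: tree is empty, so 21 becomes the root.
Insert 19: 19 < 21 → go left. Place as left child of 21.
Insert 44: 44 > 21 → go right. Place as right child of 21.
Insert 45: 45 > 21 → go right; 45 > 44 → go right. Place as right child of 44.
Insert 16: 16 < 21 → go left; 16 < 19 → go left. Place as left child of 19.
Insert 14: 14 < 21 → go left; 14 < 19 → go left; 14 < 16 → go left. Place as left child of 16.
Insert 12: 12 < 21 → go left; 12 < 19 → go left; 12 < 16 → go left; 12 < 14 → go left. Place as left child of 14.
Insert 36: 36 > 21 → go right; 36 < 44 → go left. Place as left child of 44.
Insert 29: 29 > 21 → go right; 29 < 44 → go left; 29 < 36 → go left. Place as left child of 36.
Insert 11: 11 < 21 → go left; 11 < 19 → go left; 11 < 16 → go left; 11 < 14 → go left; 11 < 12 → go left. Place as left child of 12.
Insert 35: 35 > 21 → go right; 35 < 44 → go left; 35 < 36 → go left; 35 > 29 → go right. Place as right child of 29.
Insert 37: 37 > 21 → go right; 37 < 44 → go left; 37 > 36 → go right. Place as right child of 36.
Insert 40: 40 > 21 → go right; 40 < 44 → go left; 40 > 36 → go right; 40 > 37 → go right. Place as right child of 37.
Insert 39: 39 > 21 → go right; 39 < 44 → go left; 39 > 36 → go right; 39 > 37 → go right; 39 < 40 → go left. Place as left child of 40.
Insert 38: 38 > 21 → go right; 38 < 44 → go left; 38 > 36 → go right; 38 > 37 → go right; 38 < 40 → go left; 38 < 39 → go left. Place as left child of 39.
Insert 46: 46 > 21 → go right; 46 > 44 → go right; 46 > 45 → go right. Place as right child of 45.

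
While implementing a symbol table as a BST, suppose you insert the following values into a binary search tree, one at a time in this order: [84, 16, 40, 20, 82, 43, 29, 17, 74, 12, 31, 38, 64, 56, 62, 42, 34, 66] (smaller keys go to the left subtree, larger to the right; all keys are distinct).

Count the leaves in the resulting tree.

6

84: root
16: left child of 84 (depth 1)
40: right child of 16 (depth 2)
20: left child of 40 (depth 3)
82: right child of 40 (depth 3)
43: left child of 82 (depth 4)
29: right child of 20 (depth 4)
17: left child of 20 (depth 4)
74: right child of 43 (depth 5)
12: left child of 16 (depth 2)
31: right child of 29 (depth 5)
38: right child of 31 (depth 6)
64: left child of 74 (depth 6)
56: left child of 64 (depth 7)
62: right child of 56 (depth 8)
42: left child of 43 (depth 5)
34: left child of 38 (depth 7)
66: right child of 64 (depth 7)

Leaves: 12, 17, 34, 42, 62, 66 — 6 in total.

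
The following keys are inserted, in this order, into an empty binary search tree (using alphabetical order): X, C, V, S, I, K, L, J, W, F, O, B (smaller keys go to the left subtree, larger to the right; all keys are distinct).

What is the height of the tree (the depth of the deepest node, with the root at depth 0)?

Insert X: tree is empty, so X becomes the root.
Insert C: C < X → go left. Place as left child of X.
Insert V: V < X → go left; V > C → go right. Place as right child of C.
Insert S: S < X → go left; S > C → go right; S < V → go left. Place as left child of V.
Insert I: I < X → go left; I > C → go right; I < V → go left; I < S → go left. Place as left child of S.
Insert K: K < X → go left; K > C → go right; K < V → go left; K < S → go left; K > I → go right. Place as right child of I.
Insert L: L < X → go left; L > C → go right; L < V → go left; L < S → go left; L > I → go right; L > K → go right. Place as right child of K.
Insert J: J < X → go left; J > C → go right; J < V → go left; J < S → go left; J > I → go right; J < K → go left. Place as left child of K.
Insert W: W < X → go left; W > C → go right; W > V → go right. Place as right child of V.
Insert F: F < X → go left; F > C → go right; F < V → go left; F < S → go left; F < I → go left. Place as left child of I.
Insert O: O < X → go left; O > C → go right; O < V → go left; O < S → go left; O > I → go right; O > K → go right; O > L → go right. Place as right child of L.
Insert B: B < X → go left; B < C → go left. Place as left child of C.

The deepest node is O at depth 7.

7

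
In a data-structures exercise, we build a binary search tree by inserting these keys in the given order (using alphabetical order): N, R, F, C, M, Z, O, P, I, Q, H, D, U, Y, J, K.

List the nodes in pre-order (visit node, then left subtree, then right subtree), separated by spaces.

Insert N: tree is empty, so N becomes the root.
Insert R: R > N → go right. Place as right child of N.
Insert F: F < N → go left. Place as left child of N.
Insert C: C < N → go left; C < F → go left. Place as left child of F.
Insert M: M < N → go left; M > F → go right. Place as right child of F.
Insert Z: Z > N → go right; Z > R → go right. Place as right child of R.
Insert O: O > N → go right; O < R → go left. Place as left child of R.
Insert P: P > N → go right; P < R → go left; P > O → go right. Place as right child of O.
Insert I: I < N → go left; I > F → go right; I < M → go left. Place as left child of M.
Insert Q: Q > N → go right; Q < R → go left; Q > O → go right; Q > P → go right. Place as right child of P.
Insert H: H < N → go left; H > F → go right; H < M → go left; H < I → go left. Place as left child of I.
Insert D: D < N → go left; D < F → go left; D > C → go right. Place as right child of C.
Insert U: U > N → go right; U > R → go right; U < Z → go left. Place as left child of Z.
Insert Y: Y > N → go right; Y > R → go right; Y < Z → go left; Y > U → go right. Place as right child of U.
Insert J: J < N → go left; J > F → go right; J < M → go left; J > I → go right. Place as right child of I.
Insert K: K < N → go left; K > F → go right; K < M → go left; K > I → go right; K > J → go right. Place as right child of J.

N F C D M I H J K R O P Q Z U Y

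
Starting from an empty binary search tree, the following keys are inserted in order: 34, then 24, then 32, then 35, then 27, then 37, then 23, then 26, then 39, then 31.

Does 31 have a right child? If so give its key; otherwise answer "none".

none

Insert 34: tree is empty, so 34 becomes the root.
Insert 24: 24 < 34 → go left. Place as left child of 34.
Insert 32: 32 < 34 → go left; 32 > 24 → go right. Place as right child of 24.
Insert 35: 35 > 34 → go right. Place as right child of 34.
Insert 27: 27 < 34 → go left; 27 > 24 → go right; 27 < 32 → go left. Place as left child of 32.
Insert 37: 37 > 34 → go right; 37 > 35 → go right. Place as right child of 35.
Insert 23: 23 < 34 → go left; 23 < 24 → go left. Place as left child of 24.
Insert 26: 26 < 34 → go left; 26 > 24 → go right; 26 < 32 → go left; 26 < 27 → go left. Place as left child of 27.
Insert 39: 39 > 34 → go right; 39 > 35 → go right; 39 > 37 → go right. Place as right child of 37.
Insert 31: 31 < 34 → go left; 31 > 24 → go right; 31 < 32 → go left; 31 > 27 → go right. Place as right child of 27.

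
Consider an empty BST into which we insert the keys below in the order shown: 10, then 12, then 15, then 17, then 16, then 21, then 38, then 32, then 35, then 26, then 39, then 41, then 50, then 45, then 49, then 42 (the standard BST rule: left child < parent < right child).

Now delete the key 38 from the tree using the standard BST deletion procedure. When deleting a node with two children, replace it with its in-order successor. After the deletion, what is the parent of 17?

15

Insert 10: tree is empty, so 10 becomes the root.
Insert 12: 12 > 10 → go right. Place as right child of 10.
Insert 15: 15 > 10 → go right; 15 > 12 → go right. Place as right child of 12.
Insert 17: 17 > 10 → go right; 17 > 12 → go right; 17 > 15 → go right. Place as right child of 15.
Insert 16: 16 > 10 → go right; 16 > 12 → go right; 16 > 15 → go right; 16 < 17 → go left. Place as left child of 17.
Insert 21: 21 > 10 → go right; 21 > 12 → go right; 21 > 15 → go right; 21 > 17 → go right. Place as right child of 17.
Insert 38: 38 > 10 → go right; 38 > 12 → go right; 38 > 15 → go right; 38 > 17 → go right; 38 > 21 → go right. Place as right child of 21.
Insert 32: 32 > 10 → go right; 32 > 12 → go right; 32 > 15 → go right; 32 > 17 → go right; 32 > 21 → go right; 32 < 38 → go left. Place as left child of 38.
Insert 35: 35 > 10 → go right; 35 > 12 → go right; 35 > 15 → go right; 35 > 17 → go right; 35 > 21 → go right; 35 < 38 → go left; 35 > 32 → go right. Place as right child of 32.
Insert 26: 26 > 10 → go right; 26 > 12 → go right; 26 > 15 → go right; 26 > 17 → go right; 26 > 21 → go right; 26 < 38 → go left; 26 < 32 → go left. Place as left child of 32.
Insert 39: 39 > 10 → go right; 39 > 12 → go right; 39 > 15 → go right; 39 > 17 → go right; 39 > 21 → go right; 39 > 38 → go right. Place as right child of 38.
Insert 41: 41 > 10 → go right; 41 > 12 → go right; 41 > 15 → go right; 41 > 17 → go right; 41 > 21 → go right; 41 > 38 → go right; 41 > 39 → go right. Place as right child of 39.
Insert 50: 50 > 10 → go right; 50 > 12 → go right; 50 > 15 → go right; 50 > 17 → go right; 50 > 21 → go right; 50 > 38 → go right; 50 > 39 → go right; 50 > 41 → go right. Place as right child of 41.
Insert 45: 45 > 10 → go right; 45 > 12 → go right; 45 > 15 → go right; 45 > 17 → go right; 45 > 21 → go right; 45 > 38 → go right; 45 > 39 → go right; 45 > 41 → go right; 45 < 50 → go left. Place as left child of 50.
Insert 49: 49 > 10 → go right; 49 > 12 → go right; 49 > 15 → go right; 49 > 17 → go right; 49 > 21 → go right; 49 > 38 → go right; 49 > 39 → go right; 49 > 41 → go right; 49 < 50 → go left; 49 > 45 → go right. Place as right child of 45.
Insert 42: 42 > 10 → go right; 42 > 12 → go right; 42 > 15 → go right; 42 > 17 → go right; 42 > 21 → go right; 42 > 38 → go right; 42 > 39 → go right; 42 > 41 → go right; 42 < 50 → go left; 42 < 45 → go left. Place as left child of 45.

Delete 38 (two children — replace with in-order successor).
After deletion, 17's parent is 15.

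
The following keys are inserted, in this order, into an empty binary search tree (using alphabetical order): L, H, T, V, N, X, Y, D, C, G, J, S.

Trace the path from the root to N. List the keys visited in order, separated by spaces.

L: root
H: left child of L (depth 1)
T: right child of L (depth 1)
V: right child of T (depth 2)
N: left child of T (depth 2)
X: right child of V (depth 3)
Y: right child of X (depth 4)
D: left child of H (depth 2)
C: left child of D (depth 3)
G: right child of D (depth 3)
J: right child of H (depth 2)
S: right child of N (depth 3)

L T N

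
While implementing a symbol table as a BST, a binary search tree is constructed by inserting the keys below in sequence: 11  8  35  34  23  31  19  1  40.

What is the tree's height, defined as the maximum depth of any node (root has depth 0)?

4

11: root
8: left child of 11 (depth 1)
35: right child of 11 (depth 1)
34: left child of 35 (depth 2)
23: left child of 34 (depth 3)
31: right child of 23 (depth 4)
19: left child of 23 (depth 4)
1: left child of 8 (depth 2)
40: right child of 35 (depth 2)

The deepest node is 31 at depth 4.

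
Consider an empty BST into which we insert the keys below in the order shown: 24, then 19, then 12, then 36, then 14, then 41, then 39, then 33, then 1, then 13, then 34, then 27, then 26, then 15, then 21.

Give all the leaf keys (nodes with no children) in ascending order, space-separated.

1 13 15 21 26 34 39

24: root
19: left child of 24 (depth 1)
12: left child of 19 (depth 2)
36: right child of 24 (depth 1)
14: right child of 12 (depth 3)
41: right child of 36 (depth 2)
39: left child of 41 (depth 3)
33: left child of 36 (depth 2)
1: left child of 12 (depth 3)
13: left child of 14 (depth 4)
34: right child of 33 (depth 3)
27: left child of 33 (depth 3)
26: left child of 27 (depth 4)
15: right child of 14 (depth 4)
21: right child of 19 (depth 2)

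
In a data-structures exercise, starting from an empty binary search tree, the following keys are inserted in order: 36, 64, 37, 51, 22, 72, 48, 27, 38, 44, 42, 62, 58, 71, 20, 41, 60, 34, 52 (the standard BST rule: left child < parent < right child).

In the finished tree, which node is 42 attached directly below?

44

Insert 36: tree is empty, so 36 becomes the root.
Insert 64: 64 > 36 → go right. Place as right child of 36.
Insert 37: 37 > 36 → go right; 37 < 64 → go left. Place as left child of 64.
Insert 51: 51 > 36 → go right; 51 < 64 → go left; 51 > 37 → go right. Place as right child of 37.
Insert 22: 22 < 36 → go left. Place as left child of 36.
Insert 72: 72 > 36 → go right; 72 > 64 → go right. Place as right child of 64.
Insert 48: 48 > 36 → go right; 48 < 64 → go left; 48 > 37 → go right; 48 < 51 → go left. Place as left child of 51.
Insert 27: 27 < 36 → go left; 27 > 22 → go right. Place as right child of 22.
Insert 38: 38 > 36 → go right; 38 < 64 → go left; 38 > 37 → go right; 38 < 51 → go left; 38 < 48 → go left. Place as left child of 48.
Insert 44: 44 > 36 → go right; 44 < 64 → go left; 44 > 37 → go right; 44 < 51 → go left; 44 < 48 → go left; 44 > 38 → go right. Place as right child of 38.
Insert 42: 42 > 36 → go right; 42 < 64 → go left; 42 > 37 → go right; 42 < 51 → go left; 42 < 48 → go left; 42 > 38 → go right; 42 < 44 → go left. Place as left child of 44.
Insert 62: 62 > 36 → go right; 62 < 64 → go left; 62 > 37 → go right; 62 > 51 → go right. Place as right child of 51.
Insert 58: 58 > 36 → go right; 58 < 64 → go left; 58 > 37 → go right; 58 > 51 → go right; 58 < 62 → go left. Place as left child of 62.
Insert 71: 71 > 36 → go right; 71 > 64 → go right; 71 < 72 → go left. Place as left child of 72.
Insert 20: 20 < 36 → go left; 20 < 22 → go left. Place as left child of 22.
Insert 41: 41 > 36 → go right; 41 < 64 → go left; 41 > 37 → go right; 41 < 51 → go left; 41 < 48 → go left; 41 > 38 → go right; 41 < 44 → go left; 41 < 42 → go left. Place as left child of 42.
Insert 60: 60 > 36 → go right; 60 < 64 → go left; 60 > 37 → go right; 60 > 51 → go right; 60 < 62 → go left; 60 > 58 → go right. Place as right child of 58.
Insert 34: 34 < 36 → go left; 34 > 22 → go right; 34 > 27 → go right. Place as right child of 27.
Insert 52: 52 > 36 → go right; 52 < 64 → go left; 52 > 37 → go right; 52 > 51 → go right; 52 < 62 → go left; 52 < 58 → go left. Place as left child of 58.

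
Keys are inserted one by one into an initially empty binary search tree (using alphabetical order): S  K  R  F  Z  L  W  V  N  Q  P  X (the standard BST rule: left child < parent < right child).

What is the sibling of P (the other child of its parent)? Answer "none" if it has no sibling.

none

S: root
K: left child of S (depth 1)
R: right child of K (depth 2)
F: left child of K (depth 2)
Z: right child of S (depth 1)
L: left child of R (depth 3)
W: left child of Z (depth 2)
V: left child of W (depth 3)
N: right child of L (depth 4)
Q: right child of N (depth 5)
P: left child of Q (depth 6)
X: right child of W (depth 3)

P's parent is Q, which has only one child.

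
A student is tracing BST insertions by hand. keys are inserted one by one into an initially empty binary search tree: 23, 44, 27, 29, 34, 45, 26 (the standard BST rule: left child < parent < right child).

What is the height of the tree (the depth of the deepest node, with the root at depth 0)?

4

Insert 23: tree is empty, so 23 becomes the root.
Insert 44: 44 > 23 → go right. Place as right child of 23.
Insert 27: 27 > 23 → go right; 27 < 44 → go left. Place as left child of 44.
Insert 29: 29 > 23 → go right; 29 < 44 → go left; 29 > 27 → go right. Place as right child of 27.
Insert 34: 34 > 23 → go right; 34 < 44 → go left; 34 > 27 → go right; 34 > 29 → go right. Place as right child of 29.
Insert 45: 45 > 23 → go right; 45 > 44 → go right. Place as right child of 44.
Insert 26: 26 > 23 → go right; 26 < 44 → go left; 26 < 27 → go left. Place as left child of 27.

The deepest node is 34 at depth 4.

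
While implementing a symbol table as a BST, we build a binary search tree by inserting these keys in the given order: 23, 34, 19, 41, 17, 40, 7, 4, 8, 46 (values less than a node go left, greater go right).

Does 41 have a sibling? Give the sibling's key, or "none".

Insert 23: tree is empty, so 23 becomes the root.
Insert 34: 34 > 23 → go right. Place as right child of 23.
Insert 19: 19 < 23 → go left. Place as left child of 23.
Insert 41: 41 > 23 → go right; 41 > 34 → go right. Place as right child of 34.
Insert 17: 17 < 23 → go left; 17 < 19 → go left. Place as left child of 19.
Insert 40: 40 > 23 → go right; 40 > 34 → go right; 40 < 41 → go left. Place as left child of 41.
Insert 7: 7 < 23 → go left; 7 < 19 → go left; 7 < 17 → go left. Place as left child of 17.
Insert 4: 4 < 23 → go left; 4 < 19 → go left; 4 < 17 → go left; 4 < 7 → go left. Place as left child of 7.
Insert 8: 8 < 23 → go left; 8 < 19 → go left; 8 < 17 → go left; 8 > 7 → go right. Place as right child of 7.
Insert 46: 46 > 23 → go right; 46 > 34 → go right; 46 > 41 → go right. Place as right child of 41.

41's parent is 34, which has only one child.

none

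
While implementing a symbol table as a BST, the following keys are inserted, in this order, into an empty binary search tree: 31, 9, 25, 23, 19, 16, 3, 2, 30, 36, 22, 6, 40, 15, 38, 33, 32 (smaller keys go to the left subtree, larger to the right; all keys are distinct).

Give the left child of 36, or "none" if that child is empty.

31: root
9: left child of 31 (depth 1)
25: right child of 9 (depth 2)
23: left child of 25 (depth 3)
19: left child of 23 (depth 4)
16: left child of 19 (depth 5)
3: left child of 9 (depth 2)
2: left child of 3 (depth 3)
30: right child of 25 (depth 3)
36: right child of 31 (depth 1)
22: right child of 19 (depth 5)
6: right child of 3 (depth 3)
40: right child of 36 (depth 2)
15: left child of 16 (depth 6)
38: left child of 40 (depth 3)
33: left child of 36 (depth 2)
32: left child of 33 (depth 3)

33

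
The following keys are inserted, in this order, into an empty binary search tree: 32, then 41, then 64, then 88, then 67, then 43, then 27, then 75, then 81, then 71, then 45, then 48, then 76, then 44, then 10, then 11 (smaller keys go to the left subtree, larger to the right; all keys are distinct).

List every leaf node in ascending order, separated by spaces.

Insert 32: tree is empty, so 32 becomes the root.
Insert 41: 41 > 32 → go right. Place as right child of 32.
Insert 64: 64 > 32 → go right; 64 > 41 → go right. Place as right child of 41.
Insert 88: 88 > 32 → go right; 88 > 41 → go right; 88 > 64 → go right. Place as right child of 64.
Insert 67: 67 > 32 → go right; 67 > 41 → go right; 67 > 64 → go right; 67 < 88 → go left. Place as left child of 88.
Insert 43: 43 > 32 → go right; 43 > 41 → go right; 43 < 64 → go left. Place as left child of 64.
Insert 27: 27 < 32 → go left. Place as left child of 32.
Insert 75: 75 > 32 → go right; 75 > 41 → go right; 75 > 64 → go right; 75 < 88 → go left; 75 > 67 → go right. Place as right child of 67.
Insert 81: 81 > 32 → go right; 81 > 41 → go right; 81 > 64 → go right; 81 < 88 → go left; 81 > 67 → go right; 81 > 75 → go right. Place as right child of 75.
Insert 71: 71 > 32 → go right; 71 > 41 → go right; 71 > 64 → go right; 71 < 88 → go left; 71 > 67 → go right; 71 < 75 → go left. Place as left child of 75.
Insert 45: 45 > 32 → go right; 45 > 41 → go right; 45 < 64 → go left; 45 > 43 → go right. Place as right child of 43.
Insert 48: 48 > 32 → go right; 48 > 41 → go right; 48 < 64 → go left; 48 > 43 → go right; 48 > 45 → go right. Place as right child of 45.
Insert 76: 76 > 32 → go right; 76 > 41 → go right; 76 > 64 → go right; 76 < 88 → go left; 76 > 67 → go right; 76 > 75 → go right; 76 < 81 → go left. Place as left child of 81.
Insert 44: 44 > 32 → go right; 44 > 41 → go right; 44 < 64 → go left; 44 > 43 → go right; 44 < 45 → go left. Place as left child of 45.
Insert 10: 10 < 32 → go left; 10 < 27 → go left. Place as left child of 27.
Insert 11: 11 < 32 → go left; 11 < 27 → go left; 11 > 10 → go right. Place as right child of 10.

11 44 48 71 76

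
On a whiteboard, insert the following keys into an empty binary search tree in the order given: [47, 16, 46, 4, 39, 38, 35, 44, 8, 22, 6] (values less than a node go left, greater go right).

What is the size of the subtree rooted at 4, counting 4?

Insert 47: tree is empty, so 47 becomes the root.
Insert 16: 16 < 47 → go left. Place as left child of 47.
Insert 46: 46 < 47 → go left; 46 > 16 → go right. Place as right child of 16.
Insert 4: 4 < 47 → go left; 4 < 16 → go left. Place as left child of 16.
Insert 39: 39 < 47 → go left; 39 > 16 → go right; 39 < 46 → go left. Place as left child of 46.
Insert 38: 38 < 47 → go left; 38 > 16 → go right; 38 < 46 → go left; 38 < 39 → go left. Place as left child of 39.
Insert 35: 35 < 47 → go left; 35 > 16 → go right; 35 < 46 → go left; 35 < 39 → go left; 35 < 38 → go left. Place as left child of 38.
Insert 44: 44 < 47 → go left; 44 > 16 → go right; 44 < 46 → go left; 44 > 39 → go right. Place as right child of 39.
Insert 8: 8 < 47 → go left; 8 < 16 → go left; 8 > 4 → go right. Place as right child of 4.
Insert 22: 22 < 47 → go left; 22 > 16 → go right; 22 < 46 → go left; 22 < 39 → go left; 22 < 38 → go left; 22 < 35 → go left. Place as left child of 35.
Insert 6: 6 < 47 → go left; 6 < 16 → go left; 6 > 4 → go right; 6 < 8 → go left. Place as left child of 8.

Subtree rooted at 4 contains: 4, 8, 6 — 3 nodes.

3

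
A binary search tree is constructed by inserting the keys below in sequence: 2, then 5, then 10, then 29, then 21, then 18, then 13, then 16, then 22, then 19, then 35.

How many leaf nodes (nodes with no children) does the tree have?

Resulting structure (node: left, right):
  2: L=–, R=5
  5: L=–, R=10
  10: L=–, R=29
  29: L=21, R=35
  21: L=18, R=22
  18: L=13, R=19
  13: L=–, R=16
  16: L=–, R=–
  22: L=–, R=–
  19: L=–, R=–
  35: L=–, R=–

Leaves: 16, 19, 22, 35 — 4 in total.

4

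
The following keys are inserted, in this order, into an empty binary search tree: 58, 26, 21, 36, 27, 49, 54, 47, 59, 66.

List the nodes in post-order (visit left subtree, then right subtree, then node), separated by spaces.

21 27 47 54 49 36 26 66 59 58

Resulting structure (node: left, right):
  58: L=26, R=59
  26: L=21, R=36
  21: L=–, R=–
  36: L=27, R=49
  27: L=–, R=–
  49: L=47, R=54
  54: L=–, R=–
  47: L=–, R=–
  59: L=–, R=66
  66: L=–, R=–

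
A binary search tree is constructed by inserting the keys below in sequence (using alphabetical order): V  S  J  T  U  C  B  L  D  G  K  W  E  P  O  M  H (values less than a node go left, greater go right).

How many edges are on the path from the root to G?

5

V: root
S: left child of V (depth 1)
J: left child of S (depth 2)
T: right child of S (depth 2)
U: right child of T (depth 3)
C: left child of J (depth 3)
B: left child of C (depth 4)
L: right child of J (depth 3)
D: right child of C (depth 4)
G: right child of D (depth 5)
K: left child of L (depth 4)
W: right child of V (depth 1)
E: left child of G (depth 6)
P: right child of L (depth 4)
O: left child of P (depth 5)
M: left child of O (depth 6)
H: right child of G (depth 6)

Path to G: V → S → J → C → D → G, which is 5 edges.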